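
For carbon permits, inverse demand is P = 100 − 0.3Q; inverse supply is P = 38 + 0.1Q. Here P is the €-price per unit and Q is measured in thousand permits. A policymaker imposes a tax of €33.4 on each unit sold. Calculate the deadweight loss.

Competitive equilibrium: 100 − 0.3Q = 38 + 0.1Q → Q* = 155, P* = 53.5.
With the tax, the buyer price exceeds the seller price by 33.4: (100 − 0.3Q) − (38 + 0.1Q) = 33.4 → Q' = 71.5.
ΔQ = 155 − 71.5 = 83.5; the wedge equals the tax, 33.4.
Welfare loss = ½ × 83.5 × 33.4 = €1394.45 thousand.

€1394.45 thousand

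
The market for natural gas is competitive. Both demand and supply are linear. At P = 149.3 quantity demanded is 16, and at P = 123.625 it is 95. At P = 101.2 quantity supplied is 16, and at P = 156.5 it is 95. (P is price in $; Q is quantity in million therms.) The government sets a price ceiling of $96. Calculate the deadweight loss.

Demand slope = (123.625 − 149.3)/(95 − 16) = −0.325, so P = 154.5 − 0.325Q.
Supply slope = (156.5 − 101.2)/(95 − 16) = 0.7, so P = 90 + 0.7Q.
Competitive equilibrium: 154.5 − 0.325Q = 90 + 0.7Q → Q* = 62.9268, P* = 134.0488.
At the ceiling P = 96, quantity supplied = (96 − 90)/0.7 = 8.5714.
Willingness to pay at Q' = 8.5714: 154.5 − 0.325·8.5714 = 151.7143.
ΔQ = 62.9268 − 8.5714 = 54.3554; wedge = 151.7143 − 96 = 55.7143.
The triangle = ½ × 54.3554 × 55.7143 = $1514.19 million.

$1514.19 million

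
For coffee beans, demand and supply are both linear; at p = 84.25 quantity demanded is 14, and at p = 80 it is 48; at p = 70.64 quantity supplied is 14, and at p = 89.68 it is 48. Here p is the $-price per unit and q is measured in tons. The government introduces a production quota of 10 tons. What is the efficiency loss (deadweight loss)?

$195.13

Demand slope = (80 − 84.25)/(48 − 14) = −0.125, so p = 86 − 0.125q.
Supply slope = (89.68 − 70.64)/(48 − 14) = 0.56, so p = 62.8 + 0.56q.
Competitive equilibrium: 86 − 0.125q = 62.8 + 0.56q → q* = 33.8686, p* = 81.7664.
At q = 10: demand price = 86 − 0.125·10 = 84.75; supply price = 62.8 + 0.56·10 = 68.4.
Δq = 33.8686 − 10 = 23.8686; wedge = 84.75 − 68.4 = 16.35.
The triangle = ½ × 23.8686 × 16.35 = $195.13.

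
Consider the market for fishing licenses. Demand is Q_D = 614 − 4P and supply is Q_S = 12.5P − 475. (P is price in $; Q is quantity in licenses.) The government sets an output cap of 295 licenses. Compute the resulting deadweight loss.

In inverse form: demand P = 153.5 − 0.25Q, supply P = 38 + 0.08Q.
Competitive equilibrium: 153.5 − 0.25Q = 38 + 0.08Q → Q* = 350, P* = 66.
At Q = 295: demand price = 153.5 − 0.25·295 = 79.75; supply price = 38 + 0.08·295 = 61.6.
ΔQ = 350 − 295 = 55; wedge = 79.75 − 61.6 = 18.15.
The triangle = ½ × 55 × 18.15 = $499.125.

$499.125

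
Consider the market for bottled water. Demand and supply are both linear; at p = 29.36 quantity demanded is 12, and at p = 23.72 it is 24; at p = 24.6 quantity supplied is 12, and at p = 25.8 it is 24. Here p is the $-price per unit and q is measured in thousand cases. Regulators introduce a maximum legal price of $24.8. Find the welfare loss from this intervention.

Demand slope = (23.72 − 29.36)/(24 − 12) = −0.47, so p = 35 − 0.47q.
Supply slope = (25.8 − 24.6)/(24 − 12) = 0.1, so p = 23.4 + 0.1q.
Competitive equilibrium: 35 − 0.47q = 23.4 + 0.1q → q* = 20.3509, p* = 25.4351.
At the ceiling p = 24.8, quantity supplied = (24.8 − 23.4)/0.1 = 14.
Willingness to pay at q' = 14: 35 − 0.47·14 = 28.42.
Δq = 20.3509 − 14 = 6.3509; wedge = 28.42 − 24.8 = 3.62.
The triangle = ½ × 6.3509 × 3.62 = $11.50 thousand.

$11.50 thousand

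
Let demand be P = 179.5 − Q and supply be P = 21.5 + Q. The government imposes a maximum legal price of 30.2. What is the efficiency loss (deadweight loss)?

4942.09

Competitive equilibrium: 179.5 − Q = 21.5 + Q → Q* = 79, P* = 100.5.
At the ceiling P = 30.2, quantity supplied = (30.2 − 21.5)/1 = 8.7.
Willingness to pay at Q' = 8.7: 179.5 − 1·8.7 = 170.8.
ΔQ = 79 − 8.7 = 70.3; wedge = 170.8 − 30.2 = 140.6.
Deadweight loss = ½ × 70.3 × 140.6 = 4942.09.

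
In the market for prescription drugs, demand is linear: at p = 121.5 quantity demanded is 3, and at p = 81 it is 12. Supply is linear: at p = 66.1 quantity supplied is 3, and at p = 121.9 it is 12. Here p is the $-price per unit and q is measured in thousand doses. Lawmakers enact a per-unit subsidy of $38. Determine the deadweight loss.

$67.48 thousand

Demand slope = (81 − 121.5)/(12 − 3) = −4.5, so p = 135 − 4.5q.
Supply slope = (121.9 − 66.1)/(12 − 3) = 6.2, so p = 47.5 + 6.2q.
Competitive equilibrium: 135 − 4.5q = 47.5 + 6.2q → q* = 8.1776, p* = 98.2009.
The subsidy lowers effective supply by 38: p = 9.5 + 6.2q.
New quantity: 135 − 4.5q = 9.5 + 6.2q → q' = 11.729.
Overproduction Δq = 11.729 − 8.1776 = 3.5514; wedge = subsidy = 38.
Deadweight loss = ½ × 3.5514 × 38 = $67.48 thousand.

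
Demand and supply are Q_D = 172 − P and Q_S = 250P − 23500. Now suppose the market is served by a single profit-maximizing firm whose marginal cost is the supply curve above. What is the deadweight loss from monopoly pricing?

754.45

In inverse form: demand P = 172 − Q, supply P = 94 + 0.004Q.
Competitive equilibrium: 172 − Q = 94 + 0.004Q → Q* = 77.6892, P* = 94.3108.
Marginal revenue: MR = 172 − 2Q. Set MR = MC: 172 − 2Q = 94 + 0.004Q → Q_m = 38.9222.
Price P_m = 172 − 1·38.9222 = 133.0778; MC(Q_m) = 94 + 0.004·38.9222 = 94.1557.
Competitive Q* = 77.6892, so ΔQ = 38.767; wedge = 133.0778 − 94.1557 = 38.9221.
Welfare loss = ½ × 38.767 × 38.9221 = 754.45.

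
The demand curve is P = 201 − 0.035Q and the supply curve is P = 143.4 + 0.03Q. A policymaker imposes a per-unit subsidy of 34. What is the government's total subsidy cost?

47913.85

Competitive equilibrium: 201 − 0.035Q = 143.4 + 0.03Q → Q* = 886.1538, P* = 169.9846.
The subsidy lowers effective supply by 34: P = 109.4 + 0.03Q.
New quantity: 201 − 0.035Q = 109.4 + 0.03Q → Q' = 1409.2308.
Total subsidy cost = 34 × 1409.2308 = 47913.85.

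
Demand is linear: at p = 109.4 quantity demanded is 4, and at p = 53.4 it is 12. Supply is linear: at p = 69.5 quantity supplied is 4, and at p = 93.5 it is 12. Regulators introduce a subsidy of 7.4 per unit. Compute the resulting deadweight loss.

2.738

Demand slope = (53.4 − 109.4)/(12 − 4) = −7, so p = 137.4 − 7q.
Supply slope = (93.5 − 69.5)/(12 − 4) = 3, so p = 57.5 + 3q.
Competitive equilibrium: 137.4 − 7q = 57.5 + 3q → q* = 7.99, p* = 81.47.
The subsidy lowers effective supply by 7.4: p = 50.1 + 3q.
New quantity: 137.4 − 7q = 50.1 + 3q → q' = 8.73.
Overproduction Δq = 8.73 − 7.99 = 0.74; wedge = subsidy = 7.4.
Deadweight loss = ½ × 0.74 × 7.4 = 2.738.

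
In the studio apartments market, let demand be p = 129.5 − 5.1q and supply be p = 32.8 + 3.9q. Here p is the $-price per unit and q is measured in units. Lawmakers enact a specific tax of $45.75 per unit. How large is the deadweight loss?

$116.28

Competitive equilibrium: 129.5 − 5.1q = 32.8 + 3.9q → q* = 10.7444, p* = 74.7033.
With the tax, the buyer price exceeds the seller price by 45.75: (129.5 − 5.1q) − (32.8 + 3.9q) = 45.75 → q' = 5.6611.
Δq = 10.7444 − 5.6611 = 5.0833; the wedge equals the tax, 45.75.
Welfare loss = ½ × 5.0833 × 45.75 = $116.28.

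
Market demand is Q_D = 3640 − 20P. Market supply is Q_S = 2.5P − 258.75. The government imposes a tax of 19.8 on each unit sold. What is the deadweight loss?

In inverse form: demand P = 182 − 0.05Q, supply P = 103.5 + 0.4Q.
Competitive equilibrium: 182 − 0.05Q = 103.5 + 0.4Q → Q* = 174.4444, P* = 173.2778.
With the tax, the buyer price exceeds the seller price by 19.8: (182 − 0.05Q) − (103.5 + 0.4Q) = 19.8 → Q' = 130.4444.
ΔQ = 174.4444 − 130.4444 = 44; the wedge equals the tax, 19.8.
Welfare loss = ½ × 44 × 19.8 = 435.60.

435.60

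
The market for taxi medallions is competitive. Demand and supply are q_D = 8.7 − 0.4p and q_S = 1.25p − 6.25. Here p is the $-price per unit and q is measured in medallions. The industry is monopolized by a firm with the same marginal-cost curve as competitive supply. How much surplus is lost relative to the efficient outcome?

$7.90

In inverse form: demand p = 21.75 − 2.5q, supply p = 5 + 0.8q.
Competitive equilibrium: 21.75 − 2.5q = 5 + 0.8q → q* = 5.0758, p* = 9.0606.
Marginal revenue: MR = 21.75 − 5q. Set MR = MC: 21.75 − 5q = 5 + 0.8q → q_m = 2.8879.
Price p_m = 21.75 − 2.5·2.8879 = 14.5303; MC(q_m) = 5 + 0.8·2.8879 = 7.3103.
Competitive q* = 5.0758, so Δq = 2.1879; wedge = 14.5303 − 7.3103 = 7.22.
DWL = ½ × 2.1879 × 7.22 = $7.90.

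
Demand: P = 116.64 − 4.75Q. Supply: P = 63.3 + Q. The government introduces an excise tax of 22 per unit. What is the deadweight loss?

Competitive equilibrium: 116.64 − 4.75Q = 63.3 + Q → Q* = 9.2765, P* = 72.5765.
With the tax, the buyer price exceeds the seller price by 22: (116.64 − 4.75Q) − (63.3 + Q) = 22 → Q' = 5.4504.
ΔQ = 9.2765 − 5.4504 = 3.8261; the wedge equals the tax, 22.
The triangle = ½ × 3.8261 × 22 = 42.09.

42.09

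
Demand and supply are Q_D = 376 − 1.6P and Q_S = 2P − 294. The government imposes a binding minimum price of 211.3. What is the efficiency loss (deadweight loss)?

913.65

In inverse form: demand P = 235 − 0.625Q, supply P = 147 + 0.5Q.
Competitive equilibrium: 235 − 0.625Q = 147 + 0.5Q → Q* = 78.2222, P* = 186.1111.
At the floor P = 211.3, quantity demanded = (235 − 211.3)/0.625 = 37.92.
Sellers' marginal cost at Q' = 37.92: 147 + 0.5·37.92 = 165.96.
ΔQ = 78.2222 − 37.92 = 40.3022; wedge = 211.3 − 165.96 = 45.34.
Welfare loss = ½ × 40.3022 × 45.34 = 913.65.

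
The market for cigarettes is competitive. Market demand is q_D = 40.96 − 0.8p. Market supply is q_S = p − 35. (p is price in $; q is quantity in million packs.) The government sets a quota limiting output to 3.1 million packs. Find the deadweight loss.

$18.91 million

In inverse form: demand p = 51.2 − 1.25q, supply p = 35 + q.
Competitive equilibrium: 51.2 − 1.25q = 35 + q → q* = 7.2, p* = 42.2.
At q = 3.1: demand price = 51.2 − 1.25·3.1 = 47.325; supply price = 35 + 1·3.1 = 38.1.
Δq = 7.2 − 3.1 = 4.1; wedge = 47.325 − 38.1 = 9.225.
Deadweight loss = ½ × 4.1 × 9.225 = $18.91 million.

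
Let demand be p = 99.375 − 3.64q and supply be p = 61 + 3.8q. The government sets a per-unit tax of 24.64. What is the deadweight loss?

40.80

Competitive equilibrium: 99.375 − 3.64q = 61 + 3.8q → q* = 5.1579, p* = 80.6001.
With the tax, the buyer price exceeds the seller price by 24.64: (99.375 − 3.64q) − (61 + 3.8q) = 24.64 → q' = 1.8461.
Δq = 5.1579 − 1.8461 = 3.3118; the wedge equals the tax, 24.64.
DWL = ½ × 3.3118 × 24.64 = 40.80.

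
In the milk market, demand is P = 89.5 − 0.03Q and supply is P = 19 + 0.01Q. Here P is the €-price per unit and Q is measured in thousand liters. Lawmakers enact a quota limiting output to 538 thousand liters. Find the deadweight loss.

Competitive equilibrium: 89.5 − 0.03Q = 19 + 0.01Q → Q* = 1762.5, P* = 36.625.
At Q = 538: demand price = 89.5 − 0.03·538 = 73.36; supply price = 19 + 0.01·538 = 24.38.
ΔQ = 1762.5 − 538 = 1224.5; wedge = 73.36 − 24.38 = 48.98.
Welfare loss = ½ × 1224.5 × 48.98 = €29988.005 thousand.

€29988.005 thousand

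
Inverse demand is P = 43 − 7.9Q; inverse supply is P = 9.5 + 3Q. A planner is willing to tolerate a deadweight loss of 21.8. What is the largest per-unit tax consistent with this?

Competitive equilibrium: 43 − 7.9Q = 9.5 + 3Q → Q* = 3.0734, P* = 18.7202.
A tax t gives ΔQ = t/10.9 and wedge t, so DWL = t²/21.8.
t²/21.8 = 21.8 → t² = 475.24 → t = 21.8.

21.8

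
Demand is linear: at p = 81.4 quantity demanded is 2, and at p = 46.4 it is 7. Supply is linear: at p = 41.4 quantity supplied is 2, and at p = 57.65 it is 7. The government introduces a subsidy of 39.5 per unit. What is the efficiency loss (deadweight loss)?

Demand slope = (46.4 − 81.4)/(7 − 2) = −7, so p = 95.4 − 7q.
Supply slope = (57.65 − 41.4)/(7 − 2) = 3.25, so p = 34.9 + 3.25q.
Competitive equilibrium: 95.4 − 7q = 34.9 + 3.25q → q* = 5.9024, p* = 54.0829.
The subsidy lowers effective supply by 39.5: p = 3.25q − 4.6.
New quantity: 95.4 − 7q = 3.25q − 4.6 → q' = 9.7561.
Overproduction Δq = 9.7561 − 5.9024 = 3.8537; wedge = subsidy = 39.5.
Deadweight loss = ½ × 3.8537 × 39.5 = 76.11.

76.11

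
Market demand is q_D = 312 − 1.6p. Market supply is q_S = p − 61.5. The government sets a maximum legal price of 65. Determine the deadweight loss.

5026.47

In inverse form: demand p = 195 − 0.625q, supply p = 61.5 + q.
Competitive equilibrium: 195 − 0.625q = 61.5 + q → q* = 82.1538, p* = 143.6538.
At the ceiling p = 65, quantity supplied = (65 − 61.5)/1 = 3.5.
Willingness to pay at q' = 3.5: 195 − 0.625·3.5 = 192.8125.
Δq = 82.1538 − 3.5 = 78.6538; wedge = 192.8125 − 65 = 127.8125.
DWL = ½ × 78.6538 × 127.8125 = 5026.47.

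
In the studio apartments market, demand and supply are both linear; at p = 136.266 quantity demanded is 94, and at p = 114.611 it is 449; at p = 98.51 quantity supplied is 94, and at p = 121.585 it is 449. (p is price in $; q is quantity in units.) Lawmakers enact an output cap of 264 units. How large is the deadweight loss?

Demand slope = (114.611 − 136.266)/(449 − 94) = −0.061, so p = 142 − 0.061q.
Supply slope = (121.585 − 98.51)/(449 − 94) = 0.065, so p = 92.4 + 0.065q.
Competitive equilibrium: 142 − 0.061q = 92.4 + 0.065q → q* = 393.6508, p* = 117.9873.
At q = 264: demand price = 142 − 0.061·264 = 125.896; supply price = 92.4 + 0.065·264 = 109.56.
Δq = 393.6508 − 264 = 129.6508; wedge = 125.896 − 109.56 = 16.336.
DWL = ½ × 129.6508 × 16.336 = $1058.99.

$1058.99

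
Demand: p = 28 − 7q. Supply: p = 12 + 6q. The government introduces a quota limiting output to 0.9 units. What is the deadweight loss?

0.71

Competitive equilibrium: 28 − 7q = 12 + 6q → q* = 1.2308, p* = 19.3846.
At q = 0.9: demand price = 28 − 7·0.9 = 21.7; supply price = 12 + 6·0.9 = 17.4.
Δq = 1.2308 − 0.9 = 0.3308; wedge = 21.7 − 17.4 = 4.3.
Deadweight loss = ½ × 0.3308 × 4.3 = 0.71.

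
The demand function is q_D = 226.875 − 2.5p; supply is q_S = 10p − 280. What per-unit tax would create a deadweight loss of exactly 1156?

In inverse form: demand p = 90.75 − 0.4q, supply p = 28 + 0.1q.
Competitive equilibrium: 90.75 − 0.4q = 28 + 0.1q → q* = 125.5, p* = 40.55.
A tax t gives Δq = t/0.5 and wedge t, so DWL = t²/1.
t²/1 = 1156 → t² = 1156 → t = 34.

34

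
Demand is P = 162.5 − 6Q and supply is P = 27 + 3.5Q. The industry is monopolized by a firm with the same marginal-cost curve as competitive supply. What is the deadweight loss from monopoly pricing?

Competitive equilibrium: 162.5 − 6Q = 27 + 3.5Q → Q* = 14.2632, P* = 76.9211.
Marginal revenue: MR = 162.5 − 12Q. Set MR = MC: 162.5 − 12Q = 27 + 3.5Q → Q_m = 8.7419.
Price P_m = 162.5 − 6·8.7419 = 110.0486; MC(Q_m) = 27 + 3.5·8.7419 = 57.5967.
Competitive Q* = 14.2632, so ΔQ = 5.5213; wedge = 110.0486 − 57.5967 = 52.4519.
The triangle = ½ × 5.5213 × 52.4519 = 144.80.

144.80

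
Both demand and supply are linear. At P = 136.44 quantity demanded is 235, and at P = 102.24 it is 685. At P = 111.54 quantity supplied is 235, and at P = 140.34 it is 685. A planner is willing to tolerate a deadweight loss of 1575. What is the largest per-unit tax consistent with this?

Demand slope = (102.24 − 136.44)/(685 − 235) = −0.076, so P = 154.3 − 0.076Q.
Supply slope = (140.34 − 111.54)/(685 − 235) = 0.064, so P = 96.5 + 0.064Q.
Competitive equilibrium: 154.3 − 0.076Q = 96.5 + 0.064Q → Q* = 412.8571, P* = 122.9229.
A tax t gives ΔQ = t/0.14 and wedge t, so DWL = t²/0.28.
t²/0.28 = 1575 → t² = 441 → t = 21.

21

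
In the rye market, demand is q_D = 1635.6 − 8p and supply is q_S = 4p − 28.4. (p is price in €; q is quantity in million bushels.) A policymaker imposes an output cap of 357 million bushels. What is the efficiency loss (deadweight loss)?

In inverse form: demand p = 204.45 − 0.125q, supply p = 7.1 + 0.25q.
Competitive equilibrium: 204.45 − 0.125q = 7.1 + 0.25q → q* = 526.2667, p* = 138.6667.
At q = 357: demand price = 204.45 − 0.125·357 = 159.825; supply price = 7.1 + 0.25·357 = 96.35.
Δq = 526.2667 − 357 = 169.2667; wedge = 159.825 − 96.35 = 63.475.
The triangle = ½ × 169.2667 × 63.475 = €5372.10 million.

€5372.10 million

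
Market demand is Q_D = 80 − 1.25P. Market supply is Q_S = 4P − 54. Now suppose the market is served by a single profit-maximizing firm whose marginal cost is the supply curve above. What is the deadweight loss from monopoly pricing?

227.09

In inverse form: demand P = 64 − 0.8Q, supply P = 13.5 + 0.25Q.
Competitive equilibrium: 64 − 0.8Q = 13.5 + 0.25Q → Q* = 48.0952, P* = 25.5238.
Marginal revenue: MR = 64 − 1.6Q. Set MR = MC: 64 − 1.6Q = 13.5 + 0.25Q → Q_m = 27.2973.
Price P_m = 64 − 0.8·27.2973 = 42.1622; MC(Q_m) = 13.5 + 0.25·27.2973 = 20.3243.
Competitive Q* = 48.0952, so ΔQ = 20.7979; wedge = 42.1622 − 20.3243 = 21.8379.
Welfare loss = ½ × 20.7979 × 21.8379 = 227.09.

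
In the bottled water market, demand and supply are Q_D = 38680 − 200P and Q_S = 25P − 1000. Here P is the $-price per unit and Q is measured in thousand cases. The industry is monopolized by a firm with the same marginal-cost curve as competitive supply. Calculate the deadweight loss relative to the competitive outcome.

In inverse form: demand P = 193.4 − 0.005Q, supply P = 40 + 0.04Q.
Competitive equilibrium: 193.4 − 0.005Q = 40 + 0.04Q → Q* = 3408.8889, P* = 176.3556.
Marginal revenue: MR = 193.4 − 0.01Q. Set MR = MC: 193.4 − 0.01Q = 40 + 0.04Q → Q_m = 3068.
Price P_m = 193.4 − 0.005·3068 = 178.06; MC(Q_m) = 40 + 0.04·3068 = 162.72.
Competitive Q* = 3408.8889, so ΔQ = 340.8889; wedge = 178.06 − 162.72 = 15.34.
Welfare loss = ½ × 340.8889 × 15.34 = $2614.62 thousand.

$2614.62 thousand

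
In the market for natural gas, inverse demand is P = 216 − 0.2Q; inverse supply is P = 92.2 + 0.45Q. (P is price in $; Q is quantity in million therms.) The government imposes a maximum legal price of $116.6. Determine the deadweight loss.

$6032.37 million

Competitive equilibrium: 216 − 0.2Q = 92.2 + 0.45Q → Q* = 190.46154, P* = 177.90769.
At the ceiling P = 116.6, quantity supplied = (116.6 − 92.2)/0.45 = 54.22222.
Willingness to pay at Q' = 54.22222: 216 − 0.2·54.22222 = 205.15556.
ΔQ = 190.46154 − 54.22222 = 136.23932; wedge = 205.15556 − 116.6 = 88.55556.
The triangle = ½ × 136.23932 × 88.55556 = $6032.37 million.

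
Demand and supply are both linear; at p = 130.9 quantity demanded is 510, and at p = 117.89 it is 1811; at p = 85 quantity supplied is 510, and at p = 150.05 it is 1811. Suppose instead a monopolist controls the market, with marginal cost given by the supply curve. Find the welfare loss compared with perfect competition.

995.28

Demand slope = (117.89 − 130.9)/(1811 − 510) = −0.01, so p = 136 − 0.01q.
Supply slope = (150.05 − 85)/(1811 − 510) = 0.05, so p = 59.5 + 0.05q.
Competitive equilibrium: 136 − 0.01q = 59.5 + 0.05q → q* = 1275, p* = 123.25.
Marginal revenue: MR = 136 − 0.02q. Set MR = MC: 136 − 0.02q = 59.5 + 0.05q → q_m = 1092.85714.
Price p_m = 136 − 0.01·1092.85714 = 125.07143; MC(q_m) = 59.5 + 0.05·1092.85714 = 114.14286.
Competitive q* = 1275, so Δq = 182.14286; wedge = 125.07143 − 114.14286 = 10.92857.
Welfare loss = ½ × 182.14286 × 10.92857 = 995.28.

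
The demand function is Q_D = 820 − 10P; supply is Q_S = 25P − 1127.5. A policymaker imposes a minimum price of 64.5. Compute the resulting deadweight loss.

549.14

In inverse form: demand P = 82 − 0.1Q, supply P = 45.1 + 0.04Q.
Competitive equilibrium: 82 − 0.1Q = 45.1 + 0.04Q → Q* = 263.5714, P* = 55.6429.
At the floor P = 64.5, quantity demanded = (82 − 64.5)/0.1 = 175.
Sellers' marginal cost at Q' = 175: 45.1 + 0.04·175 = 52.1.
ΔQ = 263.5714 − 175 = 88.5714; wedge = 64.5 − 52.1 = 12.4.
DWL = ½ × 88.5714 × 12.4 = 549.14.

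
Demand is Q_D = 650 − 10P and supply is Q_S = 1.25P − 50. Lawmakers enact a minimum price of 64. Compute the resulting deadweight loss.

In inverse form: demand P = 65 − 0.1Q, supply P = 40 + 0.8Q.
Competitive equilibrium: 65 − 0.1Q = 40 + 0.8Q → Q* = 27.7778, P* = 62.2222.
At the floor P = 64, quantity demanded = (65 − 64)/0.1 = 10.
Sellers' marginal cost at Q' = 10: 40 + 0.8·10 = 48.
ΔQ = 27.7778 − 10 = 17.7778; wedge = 64 − 48 = 16.
The triangle = ½ × 17.7778 × 16 = 142.22.

142.22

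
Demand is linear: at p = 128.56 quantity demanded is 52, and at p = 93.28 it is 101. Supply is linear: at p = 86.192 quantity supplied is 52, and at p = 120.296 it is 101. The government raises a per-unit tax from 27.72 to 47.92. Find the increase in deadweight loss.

Demand slope = (93.28 − 128.56)/(101 − 52) = −0.72, so p = 166 − 0.72q.
Supply slope = (120.296 − 86.192)/(101 − 52) = 0.696, so p = 50 + 0.696q.
Competitive equilibrium: 166 − 0.72q = 50 + 0.696q → q* = 81.9209, p* = 107.0169.
For a per-unit tax t: Δq = t/1.416, so DWL = ½·t·(t/1.416) = t²/2.832.
At t = 27.72: DWL = 271.327. At t = 47.92: DWL = 810.85.
Increase = 810.85 − 271.327 = 539.52.

539.52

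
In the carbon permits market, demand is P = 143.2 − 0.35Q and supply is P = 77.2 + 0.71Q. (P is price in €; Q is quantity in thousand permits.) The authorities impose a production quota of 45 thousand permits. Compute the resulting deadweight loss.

€157.97 thousand

Competitive equilibrium: 143.2 − 0.35Q = 77.2 + 0.71Q → Q* = 62.2642, P* = 121.4075.
At Q = 45: demand price = 143.2 − 0.35·45 = 127.45; supply price = 77.2 + 0.71·45 = 109.15.
ΔQ = 62.2642 − 45 = 17.2642; wedge = 127.45 − 109.15 = 18.3.
Deadweight loss = ½ × 17.2642 × 18.3 = €157.97 thousand.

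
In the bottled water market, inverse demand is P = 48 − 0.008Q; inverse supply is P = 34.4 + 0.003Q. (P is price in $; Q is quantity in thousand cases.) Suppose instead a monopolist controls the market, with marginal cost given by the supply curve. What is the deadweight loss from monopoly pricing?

Competitive equilibrium: 48 − 0.008Q = 34.4 + 0.003Q → Q* = 1236.363636, P* = 38.109091.
Marginal revenue: MR = 48 − 0.016Q. Set MR = MC: 48 − 0.016Q = 34.4 + 0.003Q → Q_m = 715.789474.
Price P_m = 48 − 0.008·715.789474 = 42.273684; MC(Q_m) = 34.4 + 0.003·715.789474 = 36.547368.
Competitive Q* = 1236.363636, so ΔQ = 520.574162; wedge = 42.273684 − 36.547368 = 5.726316.
The triangle = ½ × 520.574162 × 5.726316 = $1490.49 thousand.

$1490.49 thousand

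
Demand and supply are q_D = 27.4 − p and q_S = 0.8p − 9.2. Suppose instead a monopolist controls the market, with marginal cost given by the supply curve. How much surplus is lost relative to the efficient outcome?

5.32

In inverse form: demand p = 27.4 − q, supply p = 11.5 + 1.25q.
Competitive equilibrium: 27.4 − q = 11.5 + 1.25q → q* = 7.0667, p* = 20.3333.
Marginal revenue: MR = 27.4 − 2q. Set MR = MC: 27.4 − 2q = 11.5 + 1.25q → q_m = 4.8923.
Price p_m = 27.4 − 1·4.8923 = 22.5077; MC(q_m) = 11.5 + 1.25·4.8923 = 17.6154.
Competitive q* = 7.0667, so Δq = 2.1744; wedge = 22.5077 − 17.6154 = 4.8923.
Deadweight loss = ½ × 2.1744 × 4.8923 = 5.32.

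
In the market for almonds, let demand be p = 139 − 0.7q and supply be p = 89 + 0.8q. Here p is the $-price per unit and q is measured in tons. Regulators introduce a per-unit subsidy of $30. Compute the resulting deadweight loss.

$300

Competitive equilibrium: 139 − 0.7q = 89 + 0.8q → q* = 33.3333, p* = 115.6667.
The subsidy lowers effective supply by 30: p = 59 + 0.8q.
New quantity: 139 − 0.7q = 59 + 0.8q → q' = 53.3333.
Overproduction Δq = 53.3333 − 33.3333 = 20; wedge = subsidy = 30.
Deadweight loss = ½ × 20 × 30 = $300.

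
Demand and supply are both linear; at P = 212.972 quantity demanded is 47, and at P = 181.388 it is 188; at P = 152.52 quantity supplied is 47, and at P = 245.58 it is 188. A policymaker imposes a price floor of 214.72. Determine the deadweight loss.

2565.65

Demand slope = (181.388 − 212.972)/(188 − 47) = −0.224, so P = 223.5 − 0.224Q.
Supply slope = (245.58 − 152.52)/(188 − 47) = 0.66, so P = 121.5 + 0.66Q.
Competitive equilibrium: 223.5 − 0.224Q = 121.5 + 0.66Q → Q* = 115.3846, P* = 197.6538.
At the floor P = 214.72, quantity demanded = (223.5 − 214.72)/0.224 = 39.1964.
Sellers' marginal cost at Q' = 39.1964: 121.5 + 0.66·39.1964 = 147.3696.
ΔQ = 115.3846 − 39.1964 = 76.1882; wedge = 214.72 − 147.3696 = 67.3504.
The triangle = ½ × 76.1882 × 67.3504 = 2565.65.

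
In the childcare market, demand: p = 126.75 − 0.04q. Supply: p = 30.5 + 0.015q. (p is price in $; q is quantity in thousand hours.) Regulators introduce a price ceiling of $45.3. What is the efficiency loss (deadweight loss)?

$16023.64 thousand

Competitive equilibrium: 126.75 − 0.04q = 30.5 + 0.015q → q* = 1750, p* = 56.75.
At the ceiling p = 45.3, quantity supplied = (45.3 − 30.5)/0.015 = 986.66667.
Willingness to pay at q' = 986.66667: 126.75 − 0.04·986.66667 = 87.28333.
Δq = 1750 − 986.66667 = 763.33333; wedge = 87.28333 − 45.3 = 41.98333.
Welfare loss = ½ × 763.33333 × 41.98333 = $16023.64 thousand.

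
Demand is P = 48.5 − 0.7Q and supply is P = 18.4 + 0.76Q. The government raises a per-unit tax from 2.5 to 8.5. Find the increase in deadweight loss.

22.60

Competitive equilibrium: 48.5 − 0.7Q = 18.4 + 0.76Q → Q* = 20.6164, P* = 34.0685.
For a per-unit tax t: ΔQ = t/1.46, so DWL = ½·t·(t/1.46) = t²/2.92.
At t = 2.5: DWL = 2.14. At t = 8.5: DWL = 24.743.
Increase = 24.743 − 2.14 = 22.60.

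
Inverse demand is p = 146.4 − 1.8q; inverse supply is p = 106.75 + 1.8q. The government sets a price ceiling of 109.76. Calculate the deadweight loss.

Competitive equilibrium: 146.4 − 1.8q = 106.75 + 1.8q → q* = 11.0139, p* = 126.575.
At the ceiling p = 109.76, quantity supplied = (109.76 − 106.75)/1.8 = 1.6722.
Willingness to pay at q' = 1.6722: 146.4 − 1.8·1.6722 = 143.39.
Δq = 11.0139 − 1.6722 = 9.3417; wedge = 143.39 − 109.76 = 33.63.
DWL = ½ × 9.3417 × 33.63 = 157.08.

157.08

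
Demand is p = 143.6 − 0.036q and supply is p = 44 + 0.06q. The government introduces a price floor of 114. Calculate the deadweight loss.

Competitive equilibrium: 143.6 − 0.036q = 44 + 0.06q → q* = 1037.5, p* = 106.25.
At the floor p = 114, quantity demanded = (143.6 − 114)/0.036 = 822.2222.
Sellers' marginal cost at q' = 822.2222: 44 + 0.06·822.2222 = 93.3333.
Δq = 1037.5 − 822.2222 = 215.2778; wedge = 114 − 93.3333 = 20.6667.
The triangle = ½ × 215.2778 × 20.6667 = 2224.54.

2224.54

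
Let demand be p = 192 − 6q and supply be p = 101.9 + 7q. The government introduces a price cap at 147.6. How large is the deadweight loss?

1.05

Competitive equilibrium: 192 − 6q = 101.9 + 7q → q* = 6.9308, p* = 150.4154.
At the ceiling p = 147.6, quantity supplied = (147.6 − 101.9)/7 = 6.5286.
Willingness to pay at q' = 6.5286: 192 − 6·6.5286 = 152.8284.
Δq = 6.9308 − 6.5286 = 0.4022; wedge = 152.8284 − 147.6 = 5.2284.
The triangle = ½ × 0.4022 × 5.2284 = 1.05.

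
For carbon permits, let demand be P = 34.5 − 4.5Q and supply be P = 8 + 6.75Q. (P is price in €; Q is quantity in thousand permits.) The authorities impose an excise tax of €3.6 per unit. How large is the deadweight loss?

€0.576 thousand

Competitive equilibrium: 34.5 − 4.5Q = 8 + 6.75Q → Q* = 2.3556, P* = 23.9.
With the tax, the buyer price exceeds the seller price by 3.6: (34.5 − 4.5Q) − (8 + 6.75Q) = 3.6 → Q' = 2.0356.
ΔQ = 2.3556 − 2.0356 = 0.32; the wedge equals the tax, 3.6.
The triangle = ½ × 0.32 × 3.6 = €0.576 thousand.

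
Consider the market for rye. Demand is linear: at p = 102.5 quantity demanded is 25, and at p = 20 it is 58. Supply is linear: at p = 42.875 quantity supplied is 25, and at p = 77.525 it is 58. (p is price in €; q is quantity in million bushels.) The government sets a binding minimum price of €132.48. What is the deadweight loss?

€1471.01 million

Demand slope = (20 − 102.5)/(58 − 25) = −2.5, so p = 165 − 2.5q.
Supply slope = (77.525 − 42.875)/(58 − 25) = 1.05, so p = 16.625 + 1.05q.
Competitive equilibrium: 165 − 2.5q = 16.625 + 1.05q → q* = 41.7958, p* = 60.5106.
At the floor p = 132.48, quantity demanded = (165 − 132.48)/2.5 = 13.008.
Sellers' marginal cost at q' = 13.008: 16.625 + 1.05·13.008 = 30.2834.
Δq = 41.7958 − 13.008 = 28.7878; wedge = 132.48 − 30.2834 = 102.1966.
Welfare loss = ½ × 28.7878 × 102.1966 = €1471.01 million.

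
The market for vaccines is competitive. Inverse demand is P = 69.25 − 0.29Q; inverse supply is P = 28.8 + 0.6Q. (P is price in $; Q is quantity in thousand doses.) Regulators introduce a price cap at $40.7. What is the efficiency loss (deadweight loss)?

$292 thousand

Competitive equilibrium: 69.25 − 0.29Q = 28.8 + 0.6Q → Q* = 45.4494, P* = 56.0697.
At the ceiling P = 40.7, quantity supplied = (40.7 − 28.8)/0.6 = 19.8333.
Willingness to pay at Q' = 19.8333: 69.25 − 0.29·19.8333 = 63.4983.
ΔQ = 45.4494 − 19.8333 = 25.6161; wedge = 63.4983 − 40.7 = 22.7983.
Welfare loss = ½ × 25.6161 × 22.7983 = $292 thousand.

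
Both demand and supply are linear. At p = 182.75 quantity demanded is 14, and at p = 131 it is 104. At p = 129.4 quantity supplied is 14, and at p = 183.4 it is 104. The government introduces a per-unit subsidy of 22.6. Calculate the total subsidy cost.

1777.23

Demand slope = (131 − 182.75)/(104 − 14) = −0.575, so p = 190.8 − 0.575q.
Supply slope = (183.4 − 129.4)/(104 − 14) = 0.6, so p = 121 + 0.6q.
Competitive equilibrium: 190.8 − 0.575q = 121 + 0.6q → q* = 59.4043, p* = 156.6426.
The subsidy lowers effective supply by 22.6: p = 98.4 + 0.6q.
New quantity: 190.8 − 0.575q = 98.4 + 0.6q → q' = 78.6383.
Total subsidy cost = 22.6 × 78.6383 = 1777.23.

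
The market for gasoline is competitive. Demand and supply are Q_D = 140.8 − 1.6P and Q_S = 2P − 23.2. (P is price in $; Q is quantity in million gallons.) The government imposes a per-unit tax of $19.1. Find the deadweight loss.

In inverse form: demand P = 88 − 0.625Q, supply P = 11.6 + 0.5Q.
Competitive equilibrium: 88 − 0.625Q = 11.6 + 0.5Q → Q* = 67.9111, P* = 45.5556.
With the tax, the buyer price exceeds the seller price by 19.1: (88 − 0.625Q) − (11.6 + 0.5Q) = 19.1 → Q' = 50.9333.
ΔQ = 67.9111 − 50.9333 = 16.9778; the wedge equals the tax, 19.1.
DWL = ½ × 16.9778 × 19.1 = $162.14 million.

$162.14 million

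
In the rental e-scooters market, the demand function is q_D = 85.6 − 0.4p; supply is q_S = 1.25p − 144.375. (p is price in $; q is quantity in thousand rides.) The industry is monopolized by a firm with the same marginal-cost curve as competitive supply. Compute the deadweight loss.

$273.12 thousand

In inverse form: demand p = 214 − 2.5q, supply p = 115.5 + 0.8q.
Competitive equilibrium: 214 − 2.5q = 115.5 + 0.8q → q* = 29.8485, p* = 139.3788.
Marginal revenue: MR = 214 − 5q. Set MR = MC: 214 − 5q = 115.5 + 0.8q → q_m = 16.9828.
Price p_m = 214 − 2.5·16.9828 = 171.543; MC(q_m) = 115.5 + 0.8·16.9828 = 129.0862.
Competitive q* = 29.8485, so Δq = 12.8657; wedge = 171.543 − 129.0862 = 42.4568.
Welfare loss = ½ × 12.8657 × 42.4568 = $273.12 thousand.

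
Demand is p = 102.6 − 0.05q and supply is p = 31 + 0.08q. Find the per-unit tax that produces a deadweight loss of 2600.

Competitive equilibrium: 102.6 − 0.05q = 31 + 0.08q → q* = 550.7692, p* = 75.0615.
A tax t gives Δq = t/0.13 and wedge t, so DWL = t²/0.26.
t²/0.26 = 2600 → t² = 676 → t = 26.

26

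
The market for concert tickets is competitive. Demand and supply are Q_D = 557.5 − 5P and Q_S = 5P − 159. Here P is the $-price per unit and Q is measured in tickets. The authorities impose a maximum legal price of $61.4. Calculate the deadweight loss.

$525.31

In inverse form: demand P = 111.5 − 0.2Q, supply P = 31.8 + 0.2Q.
Competitive equilibrium: 111.5 − 0.2Q = 31.8 + 0.2Q → Q* = 199.25, P* = 71.65.
At the ceiling P = 61.4, quantity supplied = (61.4 − 31.8)/0.2 = 148.
Willingness to pay at Q' = 148: 111.5 − 0.2·148 = 81.9.
ΔQ = 199.25 − 148 = 51.25; wedge = 81.9 − 61.4 = 20.5.
Deadweight loss = ½ × 51.25 × 20.5 = $525.31.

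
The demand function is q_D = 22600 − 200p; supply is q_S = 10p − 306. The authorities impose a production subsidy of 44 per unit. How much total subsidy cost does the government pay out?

In inverse form: demand p = 113 − 0.005q, supply p = 30.6 + 0.1q.
Competitive equilibrium: 113 − 0.005q = 30.6 + 0.1q → q* = 784.7619, p* = 109.0762.
The subsidy lowers effective supply by 44: p = 0.1q − 13.4.
New quantity: 113 − 0.005q = 0.1q − 13.4 → q' = 1203.8095.
Total subsidy cost = 44 × 1203.8095 = 52967.62.

52967.62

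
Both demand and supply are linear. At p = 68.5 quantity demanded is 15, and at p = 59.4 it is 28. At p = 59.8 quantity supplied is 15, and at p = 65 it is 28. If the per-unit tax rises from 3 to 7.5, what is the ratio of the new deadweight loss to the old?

Demand slope = (59.4 − 68.5)/(28 − 15) = −0.7, so p = 79 − 0.7q.
Supply slope = (65 − 59.8)/(28 − 15) = 0.4, so p = 53.8 + 0.4q.
Competitive equilibrium: 79 − 0.7q = 53.8 + 0.4q → q* = 22.9091, p* = 62.9636.
For a per-unit tax t: Δq = t/1.1, so DWL = ½·t·(t/1.1) = t²/2.2.
At t = 3: DWL = 4.091. At t = 7.5: DWL = 25.568.
Ratio = (7.5/3)² = 6.25.

6.25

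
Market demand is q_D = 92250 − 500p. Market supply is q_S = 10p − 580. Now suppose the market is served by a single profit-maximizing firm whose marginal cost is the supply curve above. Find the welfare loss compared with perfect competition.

In inverse form: demand p = 184.5 − 0.002q, supply p = 58 + 0.1q.
Competitive equilibrium: 184.5 − 0.002q = 58 + 0.1q → q* = 1240.1961, p* = 182.0196.
Marginal revenue: MR = 184.5 − 0.004q. Set MR = MC: 184.5 − 0.004q = 58 + 0.1q → q_m = 1216.3462.
Price p_m = 184.5 − 0.002·1216.3462 = 182.0673; MC(q_m) = 58 + 0.1·1216.3462 = 179.6346.
Competitive q* = 1240.1961, so Δq = 23.8499; wedge = 182.0673 − 179.6346 = 2.4327.
The triangle = ½ × 23.8499 × 2.4327 = 29.01.

29.01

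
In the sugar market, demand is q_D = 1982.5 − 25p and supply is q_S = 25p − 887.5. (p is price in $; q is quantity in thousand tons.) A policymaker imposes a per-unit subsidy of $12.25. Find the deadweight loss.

In inverse form: demand p = 79.3 − 0.04q, supply p = 35.5 + 0.04q.
Competitive equilibrium: 79.3 − 0.04q = 35.5 + 0.04q → q* = 547.5, p* = 57.4.
The subsidy lowers effective supply by 12.25: p = 23.25 + 0.04q.
New quantity: 79.3 − 0.04q = 23.25 + 0.04q → q' = 700.625.
Overproduction Δq = 700.625 − 547.5 = 153.125; wedge = subsidy = 12.25.
Welfare loss = ½ × 153.125 × 12.25 = $937.89 thousand.

$937.89 thousand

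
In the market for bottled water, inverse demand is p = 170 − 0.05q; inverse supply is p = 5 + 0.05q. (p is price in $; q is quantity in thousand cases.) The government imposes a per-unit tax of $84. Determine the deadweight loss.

$35280 thousand

Competitive equilibrium: 170 − 0.05q = 5 + 0.05q → q* = 1650, p* = 87.5.
With the tax, the buyer price exceeds the seller price by 84: (170 − 0.05q) − (5 + 0.05q) = 84 → q' = 810.
Δq = 1650 − 810 = 840; the wedge equals the tax, 84.
DWL = ½ × 840 × 84 = $35280 thousand.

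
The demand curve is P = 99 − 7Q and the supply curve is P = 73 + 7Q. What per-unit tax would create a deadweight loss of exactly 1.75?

7

Competitive equilibrium: 99 − 7Q = 73 + 7Q → Q* = 1.8571, P* = 86.
A tax t gives ΔQ = t/14 and wedge t, so DWL = t²/28.
t²/28 = 1.75 → t² = 49 → t = 7.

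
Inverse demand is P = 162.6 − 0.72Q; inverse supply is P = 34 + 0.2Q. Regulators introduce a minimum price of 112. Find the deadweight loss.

Competitive equilibrium: 162.6 − 0.72Q = 34 + 0.2Q → Q* = 139.7826, P* = 61.9565.
At the floor P = 112, quantity demanded = (162.6 − 112)/0.72 = 70.2778.
Sellers' marginal cost at Q' = 70.2778: 34 + 0.2·70.2778 = 48.0556.
ΔQ = 139.7826 − 70.2778 = 69.5048; wedge = 112 − 48.0556 = 63.9444.
Welfare loss = ½ × 69.5048 × 63.9444 = 2222.22.

2222.22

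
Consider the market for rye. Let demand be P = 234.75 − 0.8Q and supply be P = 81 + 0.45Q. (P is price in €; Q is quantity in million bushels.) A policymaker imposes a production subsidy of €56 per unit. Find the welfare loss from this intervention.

Competitive equilibrium: 234.75 − 0.8Q = 81 + 0.45Q → Q* = 123, P* = 136.35.
The subsidy lowers effective supply by 56: P = 25 + 0.45Q.
New quantity: 234.75 − 0.8Q = 25 + 0.45Q → Q' = 167.8.
Overproduction ΔQ = 167.8 − 123 = 44.8; wedge = subsidy = 56.
Deadweight loss = ½ × 44.8 × 56 = €1254.40 million.

€1254.40 million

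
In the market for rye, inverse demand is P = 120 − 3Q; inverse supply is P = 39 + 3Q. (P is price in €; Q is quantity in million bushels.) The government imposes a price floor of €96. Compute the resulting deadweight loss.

Competitive equilibrium: 120 − 3Q = 39 + 3Q → Q* = 13.5, P* = 79.5.
At the floor P = 96, quantity demanded = (120 − 96)/3 = 8.
Sellers' marginal cost at Q' = 8: 39 + 3·8 = 63.
ΔQ = 13.5 − 8 = 5.5; wedge = 96 − 63 = 33.
Deadweight loss = ½ × 5.5 × 33 = €90.75 million.

€90.75 million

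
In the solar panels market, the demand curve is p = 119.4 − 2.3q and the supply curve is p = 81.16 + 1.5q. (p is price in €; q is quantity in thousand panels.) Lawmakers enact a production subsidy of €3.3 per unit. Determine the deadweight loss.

Competitive equilibrium: 119.4 − 2.3q = 81.16 + 1.5q → q* = 10.0632, p* = 96.2547.
The subsidy lowers effective supply by 3.3: p = 77.86 + 1.5q.
New quantity: 119.4 − 2.3q = 77.86 + 1.5q → q' = 10.9316.
Overproduction Δq = 10.9316 − 10.0632 = 0.8684; wedge = subsidy = 3.3.
Welfare loss = ½ × 0.8684 × 3.3 = €1.43 thousand.

€1.43 thousand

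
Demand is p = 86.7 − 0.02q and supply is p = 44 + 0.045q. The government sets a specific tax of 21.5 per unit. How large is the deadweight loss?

3555.77

Competitive equilibrium: 86.7 − 0.02q = 44 + 0.045q → q* = 656.9231, p* = 73.5615.
With the tax, the buyer price exceeds the seller price by 21.5: (86.7 − 0.02q) − (44 + 0.045q) = 21.5 → q' = 326.1538.
Δq = 656.9231 − 326.1538 = 330.7693; the wedge equals the tax, 21.5.
Welfare loss = ½ × 330.7693 × 21.5 = 3555.77.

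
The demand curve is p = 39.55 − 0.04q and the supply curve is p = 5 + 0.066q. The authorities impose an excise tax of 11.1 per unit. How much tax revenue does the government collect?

Competitive equilibrium: 39.55 − 0.04q = 5 + 0.066q → q* = 325.9434, p* = 26.5123.
With the tax, the buyer price exceeds the seller price by 11.1: (39.55 − 0.04q) − (5 + 0.066q) = 11.1 → q' = 221.2264.
Tax revenue = 11.1 × 221.2264 = 2455.61.

2455.61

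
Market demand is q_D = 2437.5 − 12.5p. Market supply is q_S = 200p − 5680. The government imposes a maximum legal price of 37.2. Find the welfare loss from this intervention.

In inverse form: demand p = 195 − 0.08q, supply p = 28.4 + 0.005q.
Competitive equilibrium: 195 − 0.08q = 28.4 + 0.005q → q* = 1960, p* = 38.2.
At the ceiling p = 37.2, quantity supplied = (37.2 − 28.4)/0.005 = 1760.
Willingness to pay at q' = 1760: 195 − 0.08·1760 = 54.2.
Δq = 1960 − 1760 = 200; wedge = 54.2 − 37.2 = 17.
DWL = ½ × 200 × 17 = 1700.

1700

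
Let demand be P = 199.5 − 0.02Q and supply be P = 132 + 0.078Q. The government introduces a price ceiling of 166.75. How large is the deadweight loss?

Competitive equilibrium: 199.5 − 0.02Q = 132 + 0.078Q → Q* = 688.77551, P* = 185.72449.
At the ceiling P = 166.75, quantity supplied = (166.75 − 132)/0.078 = 445.51282.
Willingness to pay at Q' = 445.51282: 199.5 − 0.02·445.51282 = 190.58974.
ΔQ = 688.77551 − 445.51282 = 243.26269; wedge = 190.58974 − 166.75 = 23.83974.
Welfare loss = ½ × 243.26269 × 23.83974 = 2899.66.

2899.66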